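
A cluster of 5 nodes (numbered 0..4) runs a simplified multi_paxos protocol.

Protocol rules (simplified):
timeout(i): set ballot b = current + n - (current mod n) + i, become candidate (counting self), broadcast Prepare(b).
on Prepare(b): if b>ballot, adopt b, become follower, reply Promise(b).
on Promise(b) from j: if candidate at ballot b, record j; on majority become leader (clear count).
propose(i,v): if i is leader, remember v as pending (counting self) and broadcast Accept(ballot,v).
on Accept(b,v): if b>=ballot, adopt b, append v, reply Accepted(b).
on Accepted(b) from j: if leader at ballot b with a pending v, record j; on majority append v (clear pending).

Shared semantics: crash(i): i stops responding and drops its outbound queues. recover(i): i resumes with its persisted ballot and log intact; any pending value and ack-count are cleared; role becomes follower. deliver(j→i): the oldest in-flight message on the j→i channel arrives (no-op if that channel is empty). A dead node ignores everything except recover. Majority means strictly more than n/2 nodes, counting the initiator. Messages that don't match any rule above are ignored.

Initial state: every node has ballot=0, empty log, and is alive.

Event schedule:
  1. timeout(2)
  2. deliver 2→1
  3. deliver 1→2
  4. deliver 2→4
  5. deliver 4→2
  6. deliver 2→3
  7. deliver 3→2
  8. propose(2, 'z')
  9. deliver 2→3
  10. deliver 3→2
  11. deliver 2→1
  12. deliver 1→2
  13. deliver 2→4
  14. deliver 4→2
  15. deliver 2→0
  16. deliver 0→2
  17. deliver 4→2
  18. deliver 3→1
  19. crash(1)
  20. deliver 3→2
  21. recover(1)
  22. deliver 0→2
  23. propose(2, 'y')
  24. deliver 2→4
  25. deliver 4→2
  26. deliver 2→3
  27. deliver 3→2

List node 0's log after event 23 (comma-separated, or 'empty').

empty

step 1 timeout(2): 2={cand,b=7,log=-}
step 2 deliver 2→1: 1={foll,b=7,log=-}
step 3 deliver 1→2: —
step 4 deliver 2→4: 4={foll,b=7,log=-}
step 5 deliver 4→2: 2={lead,b=7,log=-}
step 6 deliver 2→3: 3={foll,b=7,log=-}
step 7 deliver 3→2: —
step 8 propose(2,'z'): —
step 9 deliver 2→3: 3={foll,b=7,log=z}
step 10 deliver 3→2: —
step 11 deliver 2→1: 1={foll,b=7,log=z}
step 12 deliver 1→2: 2={lead,b=7,log=z}
step 13 deliver 2→4: 4={foll,b=7,log=z}
step 14 deliver 4→2: —
step 15 deliver 2→0: 0={foll,b=7,log=-}
step 16 deliver 0→2: —
step 17 deliver 4→2: —
step 18 deliver 3→1: —
step 19 crash(1): 1={✗foll,b=7,log=z}
step 20 deliver 3→2: —
step 21 recover(1): 1={foll,b=7,log=z}
step 22 deliver 0→2: —
step 23 propose(2,'y'): —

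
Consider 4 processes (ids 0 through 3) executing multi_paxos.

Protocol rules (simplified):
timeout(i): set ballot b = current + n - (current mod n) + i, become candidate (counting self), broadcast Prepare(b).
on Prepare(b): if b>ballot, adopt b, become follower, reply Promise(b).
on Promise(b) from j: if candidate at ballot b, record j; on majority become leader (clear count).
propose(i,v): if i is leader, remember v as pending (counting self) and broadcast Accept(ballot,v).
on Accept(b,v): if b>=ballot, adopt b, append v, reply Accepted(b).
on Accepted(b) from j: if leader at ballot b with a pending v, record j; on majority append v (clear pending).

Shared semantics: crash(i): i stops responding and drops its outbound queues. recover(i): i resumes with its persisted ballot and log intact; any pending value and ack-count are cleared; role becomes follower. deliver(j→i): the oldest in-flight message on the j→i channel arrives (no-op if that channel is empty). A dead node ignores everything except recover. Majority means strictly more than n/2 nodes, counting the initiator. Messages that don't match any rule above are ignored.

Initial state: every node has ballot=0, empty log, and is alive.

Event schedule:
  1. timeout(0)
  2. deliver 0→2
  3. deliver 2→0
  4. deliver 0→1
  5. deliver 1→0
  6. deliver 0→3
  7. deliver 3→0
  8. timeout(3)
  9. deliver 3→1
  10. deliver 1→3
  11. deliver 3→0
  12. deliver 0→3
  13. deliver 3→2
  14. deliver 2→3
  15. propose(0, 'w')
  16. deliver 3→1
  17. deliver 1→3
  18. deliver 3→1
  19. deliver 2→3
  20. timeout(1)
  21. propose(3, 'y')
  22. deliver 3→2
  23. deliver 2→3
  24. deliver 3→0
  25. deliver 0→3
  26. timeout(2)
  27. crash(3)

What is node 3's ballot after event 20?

11

1. timeout(0):  <0:cand b4 ->
2. deliver 0→2:  <2:foll b4 ->
3. deliver 2→0:  nop
4. deliver 0→1:  <1:foll b4 ->
5. deliver 1→0:  <0:lead b4 ->
6. deliver 0→3:  <3:foll b4 ->
7. deliver 3→0:  nop
8. timeout(3):  <3:cand b11 ->
9. deliver 3→1:  <1:foll b11 ->
10. deliver 1→3:  nop
11. deliver 3→0:  <0:foll b11 ->
12. deliver 0→3:  <3:lead b11 ->
13. deliver 3→2:  <2:foll b11 ->
14. deliver 2→3:  nop
15. propose(0,'w'):  nop
16. deliver 3→1:  nop
17. deliver 1→3:  nop
18. deliver 3→1:  nop
19. deliver 2→3:  nop
20. timeout(1):  <1:cand b13 ->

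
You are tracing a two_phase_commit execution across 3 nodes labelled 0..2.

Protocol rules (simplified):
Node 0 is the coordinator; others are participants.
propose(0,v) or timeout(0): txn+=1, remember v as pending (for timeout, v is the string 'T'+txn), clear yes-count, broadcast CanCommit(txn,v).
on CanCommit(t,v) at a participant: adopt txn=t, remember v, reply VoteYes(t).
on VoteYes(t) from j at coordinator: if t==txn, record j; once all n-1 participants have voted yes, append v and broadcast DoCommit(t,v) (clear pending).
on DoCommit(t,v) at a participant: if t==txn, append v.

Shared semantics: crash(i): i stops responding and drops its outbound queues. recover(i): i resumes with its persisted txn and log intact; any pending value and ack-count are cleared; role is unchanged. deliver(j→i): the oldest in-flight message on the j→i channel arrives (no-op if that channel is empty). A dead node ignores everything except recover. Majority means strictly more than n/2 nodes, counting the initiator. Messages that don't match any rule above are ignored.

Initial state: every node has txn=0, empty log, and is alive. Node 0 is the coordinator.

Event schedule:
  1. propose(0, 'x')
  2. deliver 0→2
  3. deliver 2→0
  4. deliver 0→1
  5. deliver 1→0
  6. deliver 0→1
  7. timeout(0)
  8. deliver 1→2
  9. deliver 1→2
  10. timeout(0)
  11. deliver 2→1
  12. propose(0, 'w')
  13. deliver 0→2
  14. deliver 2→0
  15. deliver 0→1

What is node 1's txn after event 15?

2

e1 propose(0,'x'): 0[coor,t=1,-]
e2 deliver 0→2: 2[part,t=1,-]
e3 deliver 2→0: ·
e4 deliver 0→1: 1[part,t=1,-]
e5 deliver 1→0: 0[coor,t=1,x]
e6 deliver 0→1: 1[part,t=1,x]
e7 timeout(0): 0[coor,t=2,x]
e8 deliver 1→2: ·
e9 deliver 1→2: ·
e10 timeout(0): 0[coor,t=3,x]
e11 deliver 2→1: ·
e12 propose(0,'w'): 0[coor,t=4,x]
e13 deliver 0→2: 2[part,t=1,x]
e14 deliver 2→0: ·
e15 deliver 0→1: 1[part,t=2,x]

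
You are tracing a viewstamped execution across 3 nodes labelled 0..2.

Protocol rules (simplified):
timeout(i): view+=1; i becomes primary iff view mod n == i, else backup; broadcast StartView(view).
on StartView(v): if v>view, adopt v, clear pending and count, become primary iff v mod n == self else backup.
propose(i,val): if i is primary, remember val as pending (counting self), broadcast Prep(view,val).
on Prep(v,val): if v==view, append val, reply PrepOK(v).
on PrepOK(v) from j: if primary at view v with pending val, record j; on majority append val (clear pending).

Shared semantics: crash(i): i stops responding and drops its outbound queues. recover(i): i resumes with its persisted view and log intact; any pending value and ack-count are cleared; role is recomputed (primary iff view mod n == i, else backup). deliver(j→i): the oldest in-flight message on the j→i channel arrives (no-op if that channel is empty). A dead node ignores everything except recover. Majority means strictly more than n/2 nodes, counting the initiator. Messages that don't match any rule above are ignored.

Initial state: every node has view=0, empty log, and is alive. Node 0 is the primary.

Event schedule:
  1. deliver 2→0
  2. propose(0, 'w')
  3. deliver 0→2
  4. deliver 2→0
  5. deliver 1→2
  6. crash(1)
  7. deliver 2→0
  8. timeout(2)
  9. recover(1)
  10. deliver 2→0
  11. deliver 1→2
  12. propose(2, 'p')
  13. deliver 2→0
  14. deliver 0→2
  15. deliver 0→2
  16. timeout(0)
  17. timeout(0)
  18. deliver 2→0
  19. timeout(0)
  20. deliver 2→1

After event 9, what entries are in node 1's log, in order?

after 1 — deliver 2→0: ·
after 2 — propose(0,'w'): ·
after 3 — deliver 0→2: n2:back/v0/[w]
after 4 — deliver 2→0: n0:prim/v0/[w]
after 5 — deliver 1→2: ·
after 6 — crash(1): n1:✗back/v0/[-]
after 7 — deliver 2→0: ·
after 8 — timeout(2): n2:back/v1/[w]
after 9 — recover(1): n1:back/v0/[-]

empty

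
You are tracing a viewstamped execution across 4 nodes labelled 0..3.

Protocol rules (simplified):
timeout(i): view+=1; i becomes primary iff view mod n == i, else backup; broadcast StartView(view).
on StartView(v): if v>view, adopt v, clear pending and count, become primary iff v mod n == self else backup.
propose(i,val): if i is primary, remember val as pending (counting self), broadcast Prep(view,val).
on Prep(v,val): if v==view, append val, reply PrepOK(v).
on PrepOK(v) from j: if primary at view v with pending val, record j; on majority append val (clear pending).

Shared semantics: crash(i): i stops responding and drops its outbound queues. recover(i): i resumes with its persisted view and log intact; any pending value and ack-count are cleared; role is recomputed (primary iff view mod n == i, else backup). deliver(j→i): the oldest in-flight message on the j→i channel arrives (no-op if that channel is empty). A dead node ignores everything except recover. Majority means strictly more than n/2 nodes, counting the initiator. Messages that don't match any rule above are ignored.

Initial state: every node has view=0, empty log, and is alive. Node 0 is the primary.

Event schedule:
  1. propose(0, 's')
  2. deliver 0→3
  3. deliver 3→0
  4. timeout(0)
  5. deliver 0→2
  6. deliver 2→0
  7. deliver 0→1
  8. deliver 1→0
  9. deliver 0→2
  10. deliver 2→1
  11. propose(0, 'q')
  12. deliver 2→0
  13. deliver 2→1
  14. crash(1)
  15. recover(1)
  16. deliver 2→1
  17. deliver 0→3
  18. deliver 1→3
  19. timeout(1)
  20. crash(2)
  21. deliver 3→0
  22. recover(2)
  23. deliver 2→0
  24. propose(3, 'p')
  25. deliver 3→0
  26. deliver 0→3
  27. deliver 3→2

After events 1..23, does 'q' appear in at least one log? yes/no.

e1 propose(0,'s'): ·
e2 deliver 0→3: 3[back,v=0,s]
e3 deliver 3→0: ·
e4 timeout(0): 0[back,v=1,-]
e5 deliver 0→2: 2[back,v=0,s]
e6 deliver 2→0: ·
e7 deliver 0→1: 1[back,v=0,s]
e8 deliver 1→0: ·
e9 deliver 0→2: 2[back,v=1,s]
e10 deliver 2→1: ·
e11 propose(0,'q'): ·
e12 deliver 2→0: ·
e13 deliver 2→1: ·
e14 crash(1): 1[✗back,v=0,s]
e15 recover(1): 1[back,v=0,s]
e16 deliver 2→1: ·
e17 deliver 0→3: 3[back,v=1,s]
e18 deliver 1→3: ·
e19 timeout(1): 1[prim,v=1,s]
e20 crash(2): 2[✗back,v=1,s]
e21 deliver 3→0: ·
e22 recover(2): 2[back,v=1,s]
e23 deliver 2→0: ·

no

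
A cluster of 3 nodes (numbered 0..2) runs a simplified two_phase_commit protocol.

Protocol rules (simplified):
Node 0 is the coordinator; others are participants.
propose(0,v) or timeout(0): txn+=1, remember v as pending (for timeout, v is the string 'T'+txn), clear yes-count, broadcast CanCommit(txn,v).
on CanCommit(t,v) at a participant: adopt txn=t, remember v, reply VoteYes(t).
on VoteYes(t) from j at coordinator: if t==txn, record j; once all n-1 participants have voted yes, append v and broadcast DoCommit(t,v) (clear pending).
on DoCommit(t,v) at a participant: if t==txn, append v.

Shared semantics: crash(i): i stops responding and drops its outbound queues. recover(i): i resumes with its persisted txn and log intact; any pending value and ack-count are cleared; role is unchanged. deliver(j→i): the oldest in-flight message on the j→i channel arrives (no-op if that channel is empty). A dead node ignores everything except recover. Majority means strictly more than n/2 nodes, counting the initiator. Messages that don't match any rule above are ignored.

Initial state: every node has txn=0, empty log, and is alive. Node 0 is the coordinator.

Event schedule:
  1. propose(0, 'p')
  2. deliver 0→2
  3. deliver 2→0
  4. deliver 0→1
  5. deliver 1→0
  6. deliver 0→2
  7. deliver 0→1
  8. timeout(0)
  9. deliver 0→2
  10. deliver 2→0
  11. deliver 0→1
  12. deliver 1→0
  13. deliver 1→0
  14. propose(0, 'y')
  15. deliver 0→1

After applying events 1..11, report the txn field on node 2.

2

step 1 propose(0,'p'): 0={coor,t=1,log=-}
step 2 deliver 0→2: 2={part,t=1,log=-}
step 3 deliver 2→0: —
step 4 deliver 0→1: 1={part,t=1,log=-}
step 5 deliver 1→0: 0={coor,t=1,log=p}
step 6 deliver 0→2: 2={part,t=1,log=p}
step 7 deliver 0→1: 1={part,t=1,log=p}
step 8 timeout(0): 0={coor,t=2,log=p}
step 9 deliver 0→2: 2={part,t=2,log=p}
step 10 deliver 2→0: —
step 11 deliver 0→1: 1={part,t=2,log=p}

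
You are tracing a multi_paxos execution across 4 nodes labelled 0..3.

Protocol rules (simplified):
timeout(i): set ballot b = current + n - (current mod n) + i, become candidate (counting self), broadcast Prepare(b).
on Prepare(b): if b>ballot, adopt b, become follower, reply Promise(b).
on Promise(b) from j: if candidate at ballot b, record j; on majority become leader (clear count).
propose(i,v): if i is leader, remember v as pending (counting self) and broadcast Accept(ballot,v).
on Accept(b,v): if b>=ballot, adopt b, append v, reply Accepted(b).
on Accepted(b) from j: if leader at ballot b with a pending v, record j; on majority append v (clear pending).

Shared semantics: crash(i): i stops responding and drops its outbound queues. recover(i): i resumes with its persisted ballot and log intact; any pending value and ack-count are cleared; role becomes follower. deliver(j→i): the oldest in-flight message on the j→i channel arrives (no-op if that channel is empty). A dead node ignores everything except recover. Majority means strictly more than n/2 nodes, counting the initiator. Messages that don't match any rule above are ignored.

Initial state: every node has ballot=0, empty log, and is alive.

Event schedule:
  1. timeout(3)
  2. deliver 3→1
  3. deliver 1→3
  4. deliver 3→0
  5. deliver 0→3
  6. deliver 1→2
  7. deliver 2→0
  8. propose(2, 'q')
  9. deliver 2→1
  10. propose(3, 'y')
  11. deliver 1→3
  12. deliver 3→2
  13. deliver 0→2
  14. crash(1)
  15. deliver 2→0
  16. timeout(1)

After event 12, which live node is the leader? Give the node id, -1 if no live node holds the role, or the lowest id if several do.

3

step 1 timeout(3): 3={cand,b=7,log=-}
step 2 deliver 3→1: 1={foll,b=7,log=-}
step 3 deliver 1→3: —
step 4 deliver 3→0: 0={foll,b=7,log=-}
step 5 deliver 0→3: 3={lead,b=7,log=-}
step 6 deliver 1→2: —
step 7 deliver 2→0: —
step 8 propose(2,'q'): —
step 9 deliver 2→1: —
step 10 propose(3,'y'): —
step 11 deliver 1→3: —
step 12 deliver 3→2: 2={foll,b=7,log=-}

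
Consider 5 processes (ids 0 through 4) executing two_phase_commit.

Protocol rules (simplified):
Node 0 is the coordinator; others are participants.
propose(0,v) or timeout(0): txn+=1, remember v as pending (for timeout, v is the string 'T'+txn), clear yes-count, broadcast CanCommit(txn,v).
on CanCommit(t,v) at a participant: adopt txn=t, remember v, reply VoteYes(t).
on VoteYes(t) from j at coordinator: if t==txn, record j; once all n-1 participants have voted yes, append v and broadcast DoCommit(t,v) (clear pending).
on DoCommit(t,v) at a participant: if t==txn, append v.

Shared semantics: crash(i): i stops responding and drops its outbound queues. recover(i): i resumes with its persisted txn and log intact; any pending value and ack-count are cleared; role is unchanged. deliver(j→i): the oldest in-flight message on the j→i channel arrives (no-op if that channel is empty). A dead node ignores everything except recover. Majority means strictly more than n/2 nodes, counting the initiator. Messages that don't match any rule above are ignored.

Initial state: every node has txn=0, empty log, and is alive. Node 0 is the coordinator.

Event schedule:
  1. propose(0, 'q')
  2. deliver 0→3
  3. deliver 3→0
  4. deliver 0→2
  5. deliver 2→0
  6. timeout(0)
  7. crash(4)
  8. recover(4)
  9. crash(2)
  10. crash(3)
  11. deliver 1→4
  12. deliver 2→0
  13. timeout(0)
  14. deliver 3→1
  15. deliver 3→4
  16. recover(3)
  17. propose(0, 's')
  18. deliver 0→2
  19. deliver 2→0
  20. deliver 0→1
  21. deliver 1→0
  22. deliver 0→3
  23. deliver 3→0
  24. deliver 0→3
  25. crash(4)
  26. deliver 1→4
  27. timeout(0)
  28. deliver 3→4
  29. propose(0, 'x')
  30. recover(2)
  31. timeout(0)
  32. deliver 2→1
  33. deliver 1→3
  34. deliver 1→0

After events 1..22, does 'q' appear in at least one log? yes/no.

e1 propose(0,'q'): 0[coor,t=1,-]
e2 deliver 0→3: 3[part,t=1,-]
e3 deliver 3→0: ·
e4 deliver 0→2: 2[part,t=1,-]
e5 deliver 2→0: ·
e6 timeout(0): 0[coor,t=2,-]
e7 crash(4): 4[✗part,t=0,-]
e8 recover(4): 4[part,t=0,-]
e9 crash(2): 2[✗part,t=1,-]
e10 crash(3): 3[✗part,t=1,-]
e11 deliver 1→4: ·
e12 deliver 2→0: ·
e13 timeout(0): 0[coor,t=3,-]
e14 deliver 3→1: ·
e15 deliver 3→4: ·
e16 recover(3): 3[part,t=1,-]
e17 propose(0,'s'): 0[coor,t=4,-]
e18 deliver 0→2: ·
e19 deliver 2→0: ·
e20 deliver 0→1: 1[part,t=1,-]
e21 deliver 1→0: ·
e22 deliver 0→3: 3[part,t=2,-]

no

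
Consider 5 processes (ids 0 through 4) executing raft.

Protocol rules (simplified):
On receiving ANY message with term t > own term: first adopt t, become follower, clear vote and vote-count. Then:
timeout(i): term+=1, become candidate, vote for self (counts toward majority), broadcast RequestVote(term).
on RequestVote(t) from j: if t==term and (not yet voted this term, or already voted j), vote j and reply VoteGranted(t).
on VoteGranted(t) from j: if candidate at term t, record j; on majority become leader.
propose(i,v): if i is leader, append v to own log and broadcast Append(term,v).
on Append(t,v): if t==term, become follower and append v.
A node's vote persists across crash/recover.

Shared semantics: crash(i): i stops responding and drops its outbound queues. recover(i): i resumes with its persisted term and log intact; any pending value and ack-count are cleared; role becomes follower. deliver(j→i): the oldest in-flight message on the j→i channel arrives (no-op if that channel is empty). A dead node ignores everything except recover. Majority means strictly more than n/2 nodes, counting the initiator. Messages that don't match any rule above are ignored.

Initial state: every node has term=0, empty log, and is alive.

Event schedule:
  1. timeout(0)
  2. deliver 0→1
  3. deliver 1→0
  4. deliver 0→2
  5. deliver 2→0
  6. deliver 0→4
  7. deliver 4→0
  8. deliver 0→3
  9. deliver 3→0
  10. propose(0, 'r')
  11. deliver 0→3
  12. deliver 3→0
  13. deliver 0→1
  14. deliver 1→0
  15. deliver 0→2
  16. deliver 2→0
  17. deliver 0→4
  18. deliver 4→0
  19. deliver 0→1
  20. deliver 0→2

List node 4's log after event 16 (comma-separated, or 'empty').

empty

after 1 — timeout(0): n0:cand/t1/[-]
after 2 — deliver 0→1: n1:foll/t1/[-]
after 3 — deliver 1→0: ·
after 4 — deliver 0→2: n2:foll/t1/[-]
after 5 — deliver 2→0: n0:lead/t1/[-]
after 6 — deliver 0→4: n4:foll/t1/[-]
after 7 — deliver 4→0: ·
after 8 — deliver 0→3: n3:foll/t1/[-]
after 9 — deliver 3→0: ·
after 10 — propose(0,'r'): n0:lead/t1/[r]
after 11 — deliver 0→3: n3:foll/t1/[r]
after 12 — deliver 3→0: ·
after 13 — deliver 0→1: n1:foll/t1/[r]
after 14 — deliver 1→0: ·
after 15 — deliver 0→2: n2:foll/t1/[r]
after 16 — deliver 2→0: ·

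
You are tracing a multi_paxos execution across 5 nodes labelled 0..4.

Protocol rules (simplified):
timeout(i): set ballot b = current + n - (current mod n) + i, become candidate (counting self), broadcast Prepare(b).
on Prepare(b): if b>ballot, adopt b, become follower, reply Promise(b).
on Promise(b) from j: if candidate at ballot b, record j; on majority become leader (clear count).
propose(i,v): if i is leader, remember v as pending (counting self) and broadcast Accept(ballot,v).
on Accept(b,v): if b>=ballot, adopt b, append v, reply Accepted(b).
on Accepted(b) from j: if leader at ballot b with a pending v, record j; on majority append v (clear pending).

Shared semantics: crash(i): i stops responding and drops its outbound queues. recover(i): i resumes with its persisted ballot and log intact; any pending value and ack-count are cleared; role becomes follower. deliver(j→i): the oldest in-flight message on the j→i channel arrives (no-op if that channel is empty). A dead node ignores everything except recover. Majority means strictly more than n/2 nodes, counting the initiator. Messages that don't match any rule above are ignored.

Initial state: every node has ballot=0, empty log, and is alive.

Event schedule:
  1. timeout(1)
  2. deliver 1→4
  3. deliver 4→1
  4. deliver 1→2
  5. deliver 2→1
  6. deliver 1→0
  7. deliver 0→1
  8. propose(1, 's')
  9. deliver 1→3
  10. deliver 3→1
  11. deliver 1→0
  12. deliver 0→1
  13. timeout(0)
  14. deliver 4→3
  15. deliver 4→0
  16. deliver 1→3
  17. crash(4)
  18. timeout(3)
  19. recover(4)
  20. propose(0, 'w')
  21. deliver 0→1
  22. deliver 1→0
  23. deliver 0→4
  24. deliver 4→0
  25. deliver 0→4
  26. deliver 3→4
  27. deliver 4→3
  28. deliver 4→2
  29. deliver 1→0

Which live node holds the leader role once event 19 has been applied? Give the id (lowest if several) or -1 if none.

1

[1] timeout(1) → N1(cand b6 [-])
[2] deliver 1→4 → N4(foll b6 [-])
[3] deliver 4→1 → ∅
[4] deliver 1→2 → N2(foll b6 [-])
[5] deliver 2→1 → N1(lead b6 [-])
[6] deliver 1→0 → N0(foll b6 [-])
[7] deliver 0→1 → ∅
[8] propose(1,'s') → ∅
[9] deliver 1→3 → N3(foll b6 [-])
[10] deliver 3→1 → ∅
[11] deliver 1→0 → N0(foll b6 [s])
[12] deliver 0→1 → ∅
[13] timeout(0) → N0(cand b10 [s])
[14] deliver 4→3 → ∅
[15] deliver 4→0 → ∅
[16] deliver 1→3 → N3(foll b6 [s])
[17] crash(4) → N4(✗foll b6 [-])
[18] timeout(3) → N3(cand b13 [s])
[19] recover(4) → N4(foll b6 [-])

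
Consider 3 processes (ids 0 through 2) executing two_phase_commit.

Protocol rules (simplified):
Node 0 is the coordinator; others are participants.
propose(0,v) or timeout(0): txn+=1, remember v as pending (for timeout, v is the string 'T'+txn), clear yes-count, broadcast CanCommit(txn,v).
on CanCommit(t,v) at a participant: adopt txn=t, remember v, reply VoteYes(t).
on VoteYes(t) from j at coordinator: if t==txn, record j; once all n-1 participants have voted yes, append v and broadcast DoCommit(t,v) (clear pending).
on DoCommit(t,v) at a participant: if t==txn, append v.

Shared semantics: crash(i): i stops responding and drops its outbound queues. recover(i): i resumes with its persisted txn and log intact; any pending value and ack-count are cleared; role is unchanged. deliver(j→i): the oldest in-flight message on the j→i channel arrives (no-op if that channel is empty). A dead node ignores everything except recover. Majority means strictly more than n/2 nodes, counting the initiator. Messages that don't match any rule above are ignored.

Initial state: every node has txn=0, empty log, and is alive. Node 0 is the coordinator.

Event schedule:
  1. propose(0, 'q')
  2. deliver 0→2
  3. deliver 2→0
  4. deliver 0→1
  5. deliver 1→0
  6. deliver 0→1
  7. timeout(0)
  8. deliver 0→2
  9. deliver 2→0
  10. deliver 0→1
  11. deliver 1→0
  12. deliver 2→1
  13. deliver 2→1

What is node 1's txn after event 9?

[1] propose(0,'q') → N0(coor t1 [-])
[2] deliver 0→2 → N2(part t1 [-])
[3] deliver 2→0 → ∅
[4] deliver 0→1 → N1(part t1 [-])
[5] deliver 1→0 → N0(coor t1 [q])
[6] deliver 0→1 → N1(part t1 [q])
[7] timeout(0) → N0(coor t2 [q])
[8] deliver 0→2 → N2(part t1 [q])
[9] deliver 2→0 → ∅

1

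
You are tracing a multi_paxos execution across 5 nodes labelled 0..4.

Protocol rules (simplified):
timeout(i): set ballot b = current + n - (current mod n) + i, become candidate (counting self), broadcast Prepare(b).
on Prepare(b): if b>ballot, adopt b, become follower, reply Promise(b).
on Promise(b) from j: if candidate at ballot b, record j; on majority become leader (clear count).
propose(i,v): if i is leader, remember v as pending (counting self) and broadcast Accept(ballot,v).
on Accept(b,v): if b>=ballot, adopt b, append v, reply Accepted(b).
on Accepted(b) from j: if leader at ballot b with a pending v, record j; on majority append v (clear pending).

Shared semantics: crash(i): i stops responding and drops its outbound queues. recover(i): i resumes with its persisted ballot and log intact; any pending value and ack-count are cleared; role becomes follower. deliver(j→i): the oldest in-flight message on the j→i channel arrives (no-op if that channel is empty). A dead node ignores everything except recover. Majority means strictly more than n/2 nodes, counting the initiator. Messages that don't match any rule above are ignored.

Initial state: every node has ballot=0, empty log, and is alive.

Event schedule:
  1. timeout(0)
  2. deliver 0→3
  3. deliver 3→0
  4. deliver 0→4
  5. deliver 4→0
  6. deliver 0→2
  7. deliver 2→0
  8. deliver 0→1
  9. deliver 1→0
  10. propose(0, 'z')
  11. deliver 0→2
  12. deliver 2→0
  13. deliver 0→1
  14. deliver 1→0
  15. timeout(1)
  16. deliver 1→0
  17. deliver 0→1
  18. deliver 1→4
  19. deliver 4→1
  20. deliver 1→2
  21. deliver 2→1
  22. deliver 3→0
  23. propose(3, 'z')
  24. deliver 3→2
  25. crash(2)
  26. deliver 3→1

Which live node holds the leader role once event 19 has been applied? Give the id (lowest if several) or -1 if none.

1

[1] timeout(0) → N0(cand b5 [-])
[2] deliver 0→3 → N3(foll b5 [-])
[3] deliver 3→0 → ∅
[4] deliver 0→4 → N4(foll b5 [-])
[5] deliver 4→0 → N0(lead b5 [-])
[6] deliver 0→2 → N2(foll b5 [-])
[7] deliver 2→0 → ∅
[8] deliver 0→1 → N1(foll b5 [-])
[9] deliver 1→0 → ∅
[10] propose(0,'z') → ∅
[11] deliver 0→2 → N2(foll b5 [z])
[12] deliver 2→0 → ∅
[13] deliver 0→1 → N1(foll b5 [z])
[14] deliver 1→0 → N0(lead b5 [z])
[15] timeout(1) → N1(cand b11 [z])
[16] deliver 1→0 → N0(foll b11 [z])
[17] deliver 0→1 → ∅
[18] deliver 1→4 → N4(foll b11 [-])
[19] deliver 4→1 → N1(lead b11 [z])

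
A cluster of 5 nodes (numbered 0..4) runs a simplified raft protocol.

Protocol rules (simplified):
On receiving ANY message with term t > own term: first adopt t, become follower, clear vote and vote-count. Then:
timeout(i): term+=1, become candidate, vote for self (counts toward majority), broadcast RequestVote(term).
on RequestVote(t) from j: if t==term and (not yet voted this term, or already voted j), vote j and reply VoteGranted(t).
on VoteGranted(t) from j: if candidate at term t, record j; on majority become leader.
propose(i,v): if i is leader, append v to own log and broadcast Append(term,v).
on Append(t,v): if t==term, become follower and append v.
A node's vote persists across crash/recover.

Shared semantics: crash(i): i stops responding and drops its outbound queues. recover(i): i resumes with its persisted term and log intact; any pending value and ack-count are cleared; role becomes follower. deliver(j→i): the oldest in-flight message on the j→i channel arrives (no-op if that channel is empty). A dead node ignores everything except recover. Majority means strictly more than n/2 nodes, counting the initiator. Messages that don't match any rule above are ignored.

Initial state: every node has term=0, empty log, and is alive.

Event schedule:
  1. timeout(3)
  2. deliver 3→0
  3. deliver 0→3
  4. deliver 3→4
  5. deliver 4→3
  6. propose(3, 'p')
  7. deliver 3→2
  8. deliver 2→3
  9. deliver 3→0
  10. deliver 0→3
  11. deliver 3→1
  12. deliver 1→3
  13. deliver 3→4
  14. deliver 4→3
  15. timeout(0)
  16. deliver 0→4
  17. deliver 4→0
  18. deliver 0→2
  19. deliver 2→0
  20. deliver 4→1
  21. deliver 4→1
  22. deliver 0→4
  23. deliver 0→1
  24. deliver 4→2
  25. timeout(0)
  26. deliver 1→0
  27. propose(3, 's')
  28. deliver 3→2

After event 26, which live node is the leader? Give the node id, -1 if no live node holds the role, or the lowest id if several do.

3

after 1 — timeout(3): n3:cand/t1/[-]
after 2 — deliver 3→0: n0:foll/t1/[-]
after 3 — deliver 0→3: ·
after 4 — deliver 3→4: n4:foll/t1/[-]
after 5 — deliver 4→3: n3:lead/t1/[-]
after 6 — propose(3,'p'): n3:lead/t1/[p]
after 7 — deliver 3→2: n2:foll/t1/[-]
after 8 — deliver 2→3: ·
after 9 — deliver 3→0: n0:foll/t1/[p]
after 10 — deliver 0→3: ·
after 11 — deliver 3→1: n1:foll/t1/[-]
after 12 — deliver 1→3: ·
after 13 — deliver 3→4: n4:foll/t1/[p]
after 14 — deliver 4→3: ·
after 15 — timeout(0): n0:cand/t2/[p]
after 16 — deliver 0→4: n4:foll/t2/[p]
after 17 — deliver 4→0: ·
after 18 — deliver 0→2: n2:foll/t2/[-]
after 19 — deliver 2→0: n0:lead/t2/[p]
after 20 — deliver 4→1: ·
after 21 — deliver 4→1: ·
after 22 — deliver 0→4: ·
after 23 — deliver 0→1: n1:foll/t2/[-]
after 24 — deliver 4→2: ·
after 25 — timeout(0): n0:cand/t3/[p]
after 26 — deliver 1→0: ·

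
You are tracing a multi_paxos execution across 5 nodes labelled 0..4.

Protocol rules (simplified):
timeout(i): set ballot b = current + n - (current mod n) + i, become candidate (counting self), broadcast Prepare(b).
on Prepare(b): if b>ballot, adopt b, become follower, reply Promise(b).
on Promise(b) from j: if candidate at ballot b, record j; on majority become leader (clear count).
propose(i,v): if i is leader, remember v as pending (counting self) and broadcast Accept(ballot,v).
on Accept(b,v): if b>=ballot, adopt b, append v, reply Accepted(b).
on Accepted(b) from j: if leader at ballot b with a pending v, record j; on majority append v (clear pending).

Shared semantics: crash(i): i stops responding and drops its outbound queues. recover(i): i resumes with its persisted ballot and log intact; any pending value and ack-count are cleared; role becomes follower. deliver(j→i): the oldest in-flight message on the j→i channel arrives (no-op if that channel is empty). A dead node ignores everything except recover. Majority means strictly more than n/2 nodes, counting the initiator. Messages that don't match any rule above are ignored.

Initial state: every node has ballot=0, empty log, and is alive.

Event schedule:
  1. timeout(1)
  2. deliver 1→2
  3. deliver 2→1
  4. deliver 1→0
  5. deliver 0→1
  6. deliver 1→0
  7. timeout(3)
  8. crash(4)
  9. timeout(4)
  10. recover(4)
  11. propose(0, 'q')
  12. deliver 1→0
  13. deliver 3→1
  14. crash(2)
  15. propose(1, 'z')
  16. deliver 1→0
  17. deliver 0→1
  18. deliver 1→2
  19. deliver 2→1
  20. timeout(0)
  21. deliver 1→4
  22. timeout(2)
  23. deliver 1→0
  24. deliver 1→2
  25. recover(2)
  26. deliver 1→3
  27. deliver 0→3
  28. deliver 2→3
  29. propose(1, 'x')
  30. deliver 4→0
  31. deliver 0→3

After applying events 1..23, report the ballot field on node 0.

1. timeout(1):  <1:cand b6 ->
2. deliver 1→2:  <2:foll b6 ->
3. deliver 2→1:  nop
4. deliver 1→0:  <0:foll b6 ->
5. deliver 0→1:  <1:lead b6 ->
6. deliver 1→0:  nop
7. timeout(3):  <3:cand b8 ->
8. crash(4):  <4:✗foll b0 ->
9. timeout(4):  nop
10. recover(4):  <4:foll b0 ->
11. propose(0,'q'):  nop
12. deliver 1→0:  nop
13. deliver 3→1:  <1:foll b8 ->
14. crash(2):  <2:✗foll b6 ->
15. propose(1,'z'):  nop
16. deliver 1→0:  nop
17. deliver 0→1:  nop
18. deliver 1→2:  nop
19. deliver 2→1:  nop
20. timeout(0):  <0:cand b10 ->
21. deliver 1→4:  <4:foll b6 ->
22. timeout(2):  nop
23. deliver 1→0:  nop

10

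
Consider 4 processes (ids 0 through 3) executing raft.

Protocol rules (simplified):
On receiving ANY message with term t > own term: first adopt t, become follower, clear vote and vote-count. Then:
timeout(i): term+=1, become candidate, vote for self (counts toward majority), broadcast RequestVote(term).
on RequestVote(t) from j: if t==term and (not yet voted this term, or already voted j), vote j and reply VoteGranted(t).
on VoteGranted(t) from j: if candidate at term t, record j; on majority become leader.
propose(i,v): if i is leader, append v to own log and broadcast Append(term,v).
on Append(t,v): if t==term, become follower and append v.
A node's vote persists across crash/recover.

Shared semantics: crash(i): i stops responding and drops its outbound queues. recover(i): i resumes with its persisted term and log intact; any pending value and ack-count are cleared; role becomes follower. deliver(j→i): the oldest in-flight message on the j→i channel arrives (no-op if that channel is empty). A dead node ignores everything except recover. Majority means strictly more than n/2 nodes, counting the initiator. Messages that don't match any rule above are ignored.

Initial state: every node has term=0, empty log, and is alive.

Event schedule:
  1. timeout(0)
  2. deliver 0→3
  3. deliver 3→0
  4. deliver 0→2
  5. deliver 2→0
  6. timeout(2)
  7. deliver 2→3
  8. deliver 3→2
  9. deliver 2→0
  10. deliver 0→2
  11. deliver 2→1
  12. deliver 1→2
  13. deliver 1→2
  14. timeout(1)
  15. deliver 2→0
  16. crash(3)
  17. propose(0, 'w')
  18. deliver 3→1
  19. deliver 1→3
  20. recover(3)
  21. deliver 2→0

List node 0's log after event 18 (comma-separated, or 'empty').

empty

e1 timeout(0): 0[cand,t=1,-]
e2 deliver 0→3: 3[foll,t=1,-]
e3 deliver 3→0: ·
e4 deliver 0→2: 2[foll,t=1,-]
e5 deliver 2→0: 0[lead,t=1,-]
e6 timeout(2): 2[cand,t=2,-]
e7 deliver 2→3: 3[foll,t=2,-]
e8 deliver 3→2: ·
e9 deliver 2→0: 0[foll,t=2,-]
e10 deliver 0→2: 2[lead,t=2,-]
e11 deliver 2→1: 1[foll,t=2,-]
e12 deliver 1→2: ·
e13 deliver 1→2: ·
e14 timeout(1): 1[cand,t=3,-]
e15 deliver 2→0: ·
e16 crash(3): 3[✗foll,t=2,-]
e17 propose(0,'w'): ·
e18 deliver 3→1: ·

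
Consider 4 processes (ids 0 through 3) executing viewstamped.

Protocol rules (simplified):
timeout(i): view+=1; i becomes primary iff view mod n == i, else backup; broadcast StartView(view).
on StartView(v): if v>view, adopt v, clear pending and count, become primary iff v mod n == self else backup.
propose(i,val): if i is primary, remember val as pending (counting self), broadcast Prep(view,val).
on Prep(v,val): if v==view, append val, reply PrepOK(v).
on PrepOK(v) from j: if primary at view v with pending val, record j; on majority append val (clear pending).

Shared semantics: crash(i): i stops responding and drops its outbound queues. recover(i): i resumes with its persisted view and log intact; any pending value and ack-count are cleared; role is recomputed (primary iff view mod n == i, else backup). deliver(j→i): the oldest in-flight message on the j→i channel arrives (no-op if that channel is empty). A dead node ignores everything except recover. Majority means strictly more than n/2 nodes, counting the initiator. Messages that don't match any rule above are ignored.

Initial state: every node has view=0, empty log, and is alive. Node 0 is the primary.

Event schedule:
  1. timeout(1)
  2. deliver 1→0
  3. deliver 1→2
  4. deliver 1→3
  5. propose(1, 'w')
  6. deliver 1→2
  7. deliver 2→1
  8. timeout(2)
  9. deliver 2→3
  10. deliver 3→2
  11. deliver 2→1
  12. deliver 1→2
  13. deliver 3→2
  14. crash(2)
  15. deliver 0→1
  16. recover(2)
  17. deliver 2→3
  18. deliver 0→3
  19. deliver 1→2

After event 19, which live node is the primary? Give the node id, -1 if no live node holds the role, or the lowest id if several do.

after 1 — timeout(1): n1:prim/v1/[-]
after 2 — deliver 1→0: n0:back/v1/[-]
after 3 — deliver 1→2: n2:back/v1/[-]
after 4 — deliver 1→3: n3:back/v1/[-]
after 5 — propose(1,'w'): ·
after 6 — deliver 1→2: n2:back/v1/[w]
after 7 — deliver 2→1: ·
after 8 — timeout(2): n2:prim/v2/[w]
after 9 — deliver 2→3: n3:back/v2/[-]
after 10 — deliver 3→2: ·
after 11 — deliver 2→1: n1:back/v2/[-]
after 12 — deliver 1→2: ·
after 13 — deliver 3→2: ·
after 14 — crash(2): n2:✗prim/v2/[w]
after 15 — deliver 0→1: ·
after 16 — recover(2): n2:prim/v2/[w]
after 17 — deliver 2→3: ·
after 18 — deliver 0→3: ·
after 19 — deliver 1→2: ·

2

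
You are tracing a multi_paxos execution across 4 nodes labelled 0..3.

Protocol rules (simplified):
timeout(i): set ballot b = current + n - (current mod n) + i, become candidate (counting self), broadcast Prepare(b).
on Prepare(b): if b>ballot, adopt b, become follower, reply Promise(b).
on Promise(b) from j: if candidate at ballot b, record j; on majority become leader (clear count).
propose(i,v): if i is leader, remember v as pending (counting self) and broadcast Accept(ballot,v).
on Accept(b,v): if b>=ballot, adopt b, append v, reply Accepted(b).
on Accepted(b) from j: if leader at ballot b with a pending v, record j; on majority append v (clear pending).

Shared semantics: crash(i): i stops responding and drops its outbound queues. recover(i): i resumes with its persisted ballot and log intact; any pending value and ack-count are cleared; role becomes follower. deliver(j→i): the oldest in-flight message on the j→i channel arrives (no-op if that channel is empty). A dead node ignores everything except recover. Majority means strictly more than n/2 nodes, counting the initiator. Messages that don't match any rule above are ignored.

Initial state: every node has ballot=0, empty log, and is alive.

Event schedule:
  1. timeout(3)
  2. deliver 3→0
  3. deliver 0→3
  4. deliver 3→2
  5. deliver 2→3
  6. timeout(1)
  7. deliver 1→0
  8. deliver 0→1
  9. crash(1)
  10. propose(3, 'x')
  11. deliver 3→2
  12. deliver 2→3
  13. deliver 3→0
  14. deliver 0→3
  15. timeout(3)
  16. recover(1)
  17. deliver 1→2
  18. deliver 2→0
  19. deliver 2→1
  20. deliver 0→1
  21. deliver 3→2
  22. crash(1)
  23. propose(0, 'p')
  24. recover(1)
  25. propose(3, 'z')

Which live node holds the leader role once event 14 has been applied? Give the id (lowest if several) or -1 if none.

e1 timeout(3): 3[cand,b=7,-]
e2 deliver 3→0: 0[foll,b=7,-]
e3 deliver 0→3: ·
e4 deliver 3→2: 2[foll,b=7,-]
e5 deliver 2→3: 3[lead,b=7,-]
e6 timeout(1): 1[cand,b=5,-]
e7 deliver 1→0: ·
e8 deliver 0→1: ·
e9 crash(1): 1[✗cand,b=5,-]
e10 propose(3,'x'): ·
e11 deliver 3→2: 2[foll,b=7,x]
e12 deliver 2→3: ·
e13 deliver 3→0: 0[foll,b=7,x]
e14 deliver 0→3: 3[lead,b=7,x]

3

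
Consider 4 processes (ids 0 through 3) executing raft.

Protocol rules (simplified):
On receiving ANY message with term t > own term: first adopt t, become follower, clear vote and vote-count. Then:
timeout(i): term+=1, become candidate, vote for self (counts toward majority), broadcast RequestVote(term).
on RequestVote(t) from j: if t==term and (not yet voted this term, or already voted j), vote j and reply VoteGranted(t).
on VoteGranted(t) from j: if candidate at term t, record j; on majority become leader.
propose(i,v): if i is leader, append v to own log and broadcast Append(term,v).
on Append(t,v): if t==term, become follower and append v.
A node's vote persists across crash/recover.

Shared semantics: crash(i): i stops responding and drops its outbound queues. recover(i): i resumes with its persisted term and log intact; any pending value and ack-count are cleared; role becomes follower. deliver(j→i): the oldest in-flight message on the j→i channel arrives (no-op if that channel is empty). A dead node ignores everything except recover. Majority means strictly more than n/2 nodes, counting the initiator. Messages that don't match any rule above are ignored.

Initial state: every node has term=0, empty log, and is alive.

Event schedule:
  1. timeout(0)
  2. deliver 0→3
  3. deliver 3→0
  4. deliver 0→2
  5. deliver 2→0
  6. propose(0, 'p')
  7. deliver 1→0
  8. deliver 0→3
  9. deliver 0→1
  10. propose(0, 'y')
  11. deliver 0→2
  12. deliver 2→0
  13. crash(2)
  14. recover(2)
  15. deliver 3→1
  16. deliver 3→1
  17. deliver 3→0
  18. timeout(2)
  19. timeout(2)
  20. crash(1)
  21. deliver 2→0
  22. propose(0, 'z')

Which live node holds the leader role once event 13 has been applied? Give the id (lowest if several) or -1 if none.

step 1 timeout(0): 0={cand,t=1,log=-}
step 2 deliver 0→3: 3={foll,t=1,log=-}
step 3 deliver 3→0: —
step 4 deliver 0→2: 2={foll,t=1,log=-}
step 5 deliver 2→0: 0={lead,t=1,log=-}
step 6 propose(0,'p'): 0={lead,t=1,log=p}
step 7 deliver 1→0: —
step 8 deliver 0→3: 3={foll,t=1,log=p}
step 9 deliver 0→1: 1={foll,t=1,log=-}
step 10 propose(0,'y'): 0={lead,t=1,log=p,y}
step 11 deliver 0→2: 2={foll,t=1,log=p}
step 12 deliver 2→0: —
step 13 crash(2): 2={✗foll,t=1,log=p}

0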